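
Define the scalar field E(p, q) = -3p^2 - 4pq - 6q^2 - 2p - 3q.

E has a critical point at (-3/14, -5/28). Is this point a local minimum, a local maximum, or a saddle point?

local maximum

The Hessian of E is constant: H = [[-6, -4], [-4, -12]].
det(H) = (-6)·(-12) − (-4)² = 56.
det(H) > 0 and tr(H) = -18 < 0, so H is negative definite and the point is a local maximum.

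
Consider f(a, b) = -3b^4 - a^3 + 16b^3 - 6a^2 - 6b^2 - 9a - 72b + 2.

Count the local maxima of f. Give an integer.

2

f separates as a function of a plus a function of b, so ∇f=0 decouples.
∂f/∂a = -3(a + 1)(a + 3) = 0 at a ∈ {-3, -1}; ∂f/∂b = -12(b - 3)(b - 2)(b + 1) = 0 at b ∈ {-1, 2, 3}.
The Hessian is diagonal: diag(f_aa, f_bb). Second derivatives: f_aa(-3)=6, f_aa(-1)=-6; f_bb(-1)=-144, f_bb(2)=36, f_bb(3)=-48.
Local maxima occur where both diagonal entries negative: (-1, -1), (-1, 3). Count: 2.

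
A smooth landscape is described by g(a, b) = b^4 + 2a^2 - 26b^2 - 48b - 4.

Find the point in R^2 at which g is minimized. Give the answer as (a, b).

g(a,b) separates as P(a) + Q(b) − 4, so its minimum is min P + min Q − 4.
P'(a) = 4a vanishes at a ∈ {0}; Q'(b) = 4(b - 4)(b + 1)(b + 3) vanishes at b ∈ {-3, -1, 4}.
Local minima of P (where P''>0): P(0)=0. Local minima of Q: Q(-3)=-9, Q(4)=-352.
So the global minimum of g is P(0) + Q(4) − 4 = 0 − 352 − 4 = -356, attained at (0, 4).

(0, 4)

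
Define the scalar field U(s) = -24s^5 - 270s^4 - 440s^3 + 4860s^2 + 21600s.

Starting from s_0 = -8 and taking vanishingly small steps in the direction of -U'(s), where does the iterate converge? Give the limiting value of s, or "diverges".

U'(s) = -120(s - 3)(s + 3)(s + 4)(s + 5), so U'(-8) = -79200.
Gradient descent moves in the -U' direction, i.e. s is increasing.
The nearest critical point in that direction is s = -5, where U'' = 1920 > 0 (a local minimum). The iterate converges there.

-5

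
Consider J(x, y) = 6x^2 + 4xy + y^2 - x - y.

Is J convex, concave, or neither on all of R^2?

J is quadratic, so its Hessian is the constant matrix H = [[12, 4], [4, 2]].
det(H) = 8, tr(H) = 14.
det(H) > 0 and tr(H) > 0, so H is positive definite everywhere: convex.

convex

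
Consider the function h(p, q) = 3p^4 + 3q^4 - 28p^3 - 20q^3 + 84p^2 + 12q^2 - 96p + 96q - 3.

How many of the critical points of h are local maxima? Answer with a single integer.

1

h separates as a function of p plus a function of q, so ∇h=0 decouples.
∂h/∂p = 12(p - 4)(p - 2)(p - 1) = 0 at p ∈ {1, 2, 4}; ∂h/∂q = 12(q - 4)(q - 2)(q + 1) = 0 at q ∈ {-1, 2, 4}.
The Hessian is diagonal: diag(h_pp, h_qq). Second derivatives: h_pp(1)=36, h_pp(2)=-24, h_pp(4)=72; h_qq(-1)=180, h_qq(2)=-72, h_qq(4)=120.
Local maxima occur where both diagonal entries negative: (2, 2). Count: 1.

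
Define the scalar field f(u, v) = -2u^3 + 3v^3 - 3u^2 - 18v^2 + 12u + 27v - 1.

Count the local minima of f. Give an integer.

f separates as a function of u plus a function of v, so ∇f=0 decouples.
∂f/∂u = -6(u - 1)(u + 2) = 0 at u ∈ {-2, 1}; ∂f/∂v = 9(v - 3)(v - 1) = 0 at v ∈ {1, 3}.
The Hessian is diagonal: diag(f_uu, f_vv). Second derivatives: f_uu(-2)=18, f_uu(1)=-18; f_vv(1)=-18, f_vv(3)=18.
Local minima occur where both diagonal entries positive: (-2, 3). Count: 1.

1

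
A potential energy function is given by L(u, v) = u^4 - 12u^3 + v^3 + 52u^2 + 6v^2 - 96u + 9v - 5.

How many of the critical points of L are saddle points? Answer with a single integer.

3

L separates as a function of u plus a function of v, so ∇L=0 decouples.
∂L/∂u = 4(u - 4)(u - 3)(u - 2) = 0 at u ∈ {2, 3, 4}; ∂L/∂v = 3(v + 1)(v + 3) = 0 at v ∈ {-3, -1}.
The Hessian is diagonal: diag(L_uu, L_vv). Second derivatives: L_uu(2)=8, L_uu(3)=-4, L_uu(4)=8; L_vv(-3)=-6, L_vv(-1)=6.
Saddle points occur where the two diagonal entries have opposite signs: (2, -3), (3, -1), (4, -3). Count: 3.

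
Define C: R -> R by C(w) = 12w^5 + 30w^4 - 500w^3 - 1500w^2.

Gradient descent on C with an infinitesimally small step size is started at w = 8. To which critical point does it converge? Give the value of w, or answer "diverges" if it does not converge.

C'(w) = 60w(w - 5)(w + 2)(w + 5), so C'(8) = 187200.
Gradient descent moves in the -C' direction, i.e. w is decreasing.
The nearest critical point in that direction is w = 5, where C'' = 21000 > 0 (a local minimum). The iterate converges there.

5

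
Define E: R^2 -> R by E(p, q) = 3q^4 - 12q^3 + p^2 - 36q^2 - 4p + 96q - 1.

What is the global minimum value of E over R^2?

E(p,q) separates as A(p) + B(q) − 1, so its minimum is min A + min B − 1.
A'(p) = 2p - 4 vanishes at p ∈ {2}; B'(q) = 12(q - 4)(q - 1)(q + 2) vanishes at q ∈ {-2, 1, 4}.
Local minima of A (where A''>0): A(2)=-4. Local minima of B: B(-2)=-192, B(4)=-192.
So the global minimum of E is A(2) + B(-2) − 1 = -4 − 192 − 1 = -197, attained at (2, -2).

-197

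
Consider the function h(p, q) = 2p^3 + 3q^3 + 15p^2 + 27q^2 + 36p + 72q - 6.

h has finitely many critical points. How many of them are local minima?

h separates as a function of p plus a function of q, so ∇h=0 decouples.
∂h/∂p = 6(p + 2)(p + 3) = 0 at p ∈ {-3, -2}; ∂h/∂q = 9(q + 2)(q + 4) = 0 at q ∈ {-4, -2}.
The Hessian is diagonal: diag(h_pp, h_qq). Second derivatives: h_pp(-3)=-6, h_pp(-2)=6; h_qq(-4)=-18, h_qq(-2)=18.
Local minima occur where both diagonal entries positive: (-2, -2). Count: 1.

1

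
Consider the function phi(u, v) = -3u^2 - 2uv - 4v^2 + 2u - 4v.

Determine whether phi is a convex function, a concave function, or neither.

phi is quadratic, so its Hessian is the constant matrix H = [[-6, -2], [-2, -8]].
det(H) = 44, tr(H) = -14.
det(H) > 0 and tr(H) < 0, so H is negative definite everywhere: concave.

concave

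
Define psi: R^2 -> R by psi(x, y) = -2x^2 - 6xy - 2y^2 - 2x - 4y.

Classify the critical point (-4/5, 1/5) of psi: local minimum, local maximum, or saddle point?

The Hessian of psi is constant: H = [[-4, -6], [-6, -4]].
det(H) = (-4)·(-4) − (-6)² = -20.
Since det(H) < 0, H is indefinite and the critical point is a saddle point.

saddle point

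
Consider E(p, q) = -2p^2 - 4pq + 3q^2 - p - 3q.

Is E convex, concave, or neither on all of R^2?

neither

E is quadratic, so its Hessian is the constant matrix H = [[-4, -4], [-4, 6]].
det(H) = -40, tr(H) = 2.
det(H) < 0, so H is indefinite: neither convex nor concave.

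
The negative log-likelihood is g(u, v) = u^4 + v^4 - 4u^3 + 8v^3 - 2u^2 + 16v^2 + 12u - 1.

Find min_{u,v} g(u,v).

-10

g(u,v) separates as P(u) + Q(v) − 1, so its minimum is min P + min Q − 1.
P'(u) = 4(u - 3)(u - 1)(u + 1) vanishes at u ∈ {-1, 1, 3}; Q'(v) = 4v(v + 2)(v + 4) vanishes at v ∈ {-4, -2, 0}.
Local minima of P (where P''>0): P(-1)=-9, P(3)=-9. Local minima of Q: Q(-4)=0, Q(0)=0.
So the global minimum of g is P(-1) + Q(-4) − 1 = -9 + 0 − 1 = -10, attained at (-1, -4).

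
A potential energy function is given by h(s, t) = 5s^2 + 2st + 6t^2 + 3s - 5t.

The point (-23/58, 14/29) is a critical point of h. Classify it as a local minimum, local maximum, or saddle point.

The Hessian of h is constant: H = [[10, 2], [2, 12]].
det(H) = 10·12 − 2² = 116.
det(H) > 0 and tr(H) = 22 > 0, so H is positive definite and the point is a local minimum.

local minimum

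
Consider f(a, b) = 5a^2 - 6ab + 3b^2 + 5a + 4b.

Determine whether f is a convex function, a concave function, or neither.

convex

f is quadratic, so its Hessian is the constant matrix H = [[10, -6], [-6, 6]].
det(H) = 24, tr(H) = 16.
det(H) > 0 and tr(H) > 0, so H is positive definite everywhere: convex.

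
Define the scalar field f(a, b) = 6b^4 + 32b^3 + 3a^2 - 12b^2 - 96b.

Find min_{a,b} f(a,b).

-320

f(a,b) separates as P(a) + Q(b), so its minimum is min P + min Q.
P'(a) = 6a vanishes at a ∈ {0}; Q'(b) = 24(b - 1)(b + 1)(b + 4) vanishes at b ∈ {-4, -1, 1}.
Local minima of P (where P''>0): P(0)=0. Local minima of Q: Q(-4)=-320, Q(1)=-70.
So the global minimum of f is P(0) + Q(-4) = 0 − 320 = -320, attained at (0, -4).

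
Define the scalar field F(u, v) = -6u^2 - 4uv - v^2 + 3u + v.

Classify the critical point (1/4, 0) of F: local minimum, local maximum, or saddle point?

The Hessian of F is constant: H = [[-12, -4], [-4, -2]].
det(H) = (-12)·(-2) − (-4)² = 8.
det(H) > 0 and tr(H) = -14 < 0, so H is negative definite and the point is a local maximum.

local maximum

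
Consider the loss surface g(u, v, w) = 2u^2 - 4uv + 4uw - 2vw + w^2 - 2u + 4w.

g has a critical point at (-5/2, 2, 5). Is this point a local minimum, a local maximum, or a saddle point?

saddle point

The Hessian is constant: H = [[4, -4, 4], [-4, 0, -2], [4, -2, 2]].
Leading principal minors: Δ₁ = 4, Δ₂ = -16, Δ₃ = 16.
The minors fit neither the all-positive nor the alternating-sign pattern, so H is indefinite: a saddle point.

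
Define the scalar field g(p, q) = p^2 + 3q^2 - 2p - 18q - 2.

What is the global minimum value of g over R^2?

g(p,q) separates as A(p) + B(q) − 2, so its minimum is min A + min B − 2.
A'(p) = 2p - 2 vanishes at p ∈ {1}; B'(q) = 6q - 18 vanishes at q ∈ {3}.
Local minima of A (where A''>0): A(1)=-1. Local minima of B: B(3)=-27.
So the global minimum of g is A(1) + B(3) − 2 = -1 − 27 − 2 = -30, attained at (1, 3).

-30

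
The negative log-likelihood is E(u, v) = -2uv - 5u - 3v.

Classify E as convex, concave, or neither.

neither

E is quadratic, so its Hessian is the constant matrix H = [[0, -2], [-2, 0]].
det(H) = -4, tr(H) = 0.
det(H) < 0, so H is indefinite: neither convex nor concave.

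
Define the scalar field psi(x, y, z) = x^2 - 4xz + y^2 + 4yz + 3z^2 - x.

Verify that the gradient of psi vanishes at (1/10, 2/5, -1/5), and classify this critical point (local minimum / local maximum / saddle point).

∇psi = (2x - 4z - 1, 2y + 4z, -4x + 4y + 6z); substituting (1/10, 2/5, -1/5) gives ∇psi = (0, 0, 0), so (1/10, 2/5, -1/5) is indeed a critical point.
The Hessian is constant: H = [[2, 0, -4], [0, 2, 4], [-4, 4, 6]].
Leading principal minors: Δ₁ = 2, Δ₂ = 4, Δ₃ = -40.
The minors fit neither the all-positive nor the alternating-sign pattern, so H is indefinite: a saddle point.

saddle point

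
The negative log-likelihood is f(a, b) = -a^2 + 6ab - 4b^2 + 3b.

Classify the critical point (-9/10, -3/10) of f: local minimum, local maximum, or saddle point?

The Hessian of f is constant: H = [[-2, 6], [6, -8]].
det(H) = (-2)·(-8) − 6² = -20.
Since det(H) < 0, H is indefinite and the critical point is a saddle point.

saddle point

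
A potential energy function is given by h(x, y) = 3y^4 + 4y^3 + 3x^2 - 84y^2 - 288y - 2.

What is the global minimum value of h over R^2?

-1474

h(x,y) separates as P(x) + Q(y) − 2, so its minimum is min P + min Q − 2.
P'(x) = 6x vanishes at x ∈ {0}; Q'(y) = 12(y - 4)(y + 2)(y + 3) vanishes at y ∈ {-3, -2, 4}.
Local minima of P (where P''>0): P(0)=0. Local minima of Q: Q(-3)=243, Q(4)=-1472.
So the global minimum of h is P(0) + Q(4) − 2 = 0 − 1472 − 2 = -1474, attained at (0, 4).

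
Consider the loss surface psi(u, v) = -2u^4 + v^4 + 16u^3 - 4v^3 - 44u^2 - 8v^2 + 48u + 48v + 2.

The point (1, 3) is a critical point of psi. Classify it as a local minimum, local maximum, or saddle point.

saddle point

The mixed partial ∂²psi/∂u∂v is 0, so the Hessian at any point is diag(psi_uu, psi_vv) = diag(8(-3u^2 + 12u - 11), 4(3v^2 - 6v - 4)).
At (1, 3): H = diag(-16, 20).
The eigenvalues have opposite signs, so H is indefinite: a saddle point.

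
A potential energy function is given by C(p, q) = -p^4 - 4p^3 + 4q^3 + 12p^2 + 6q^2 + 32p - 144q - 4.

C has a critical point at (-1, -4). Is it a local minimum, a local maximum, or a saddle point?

saddle point

The mixed partial ∂²C/∂p∂q is 0, so the Hessian at any point is diag(C_pp, C_qq) = diag(12(-p^2 - 2p + 2), 12(2q + 1)).
At (-1, -4): H = diag(36, -84).
The eigenvalues have opposite signs, so H is indefinite: a saddle point.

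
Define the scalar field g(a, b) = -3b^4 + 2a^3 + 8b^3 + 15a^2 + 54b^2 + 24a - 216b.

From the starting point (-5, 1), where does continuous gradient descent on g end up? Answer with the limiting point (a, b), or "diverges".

g is separable, so gradient descent decouples: a follows -∂g/∂a, b follows -∂g/∂b.
∂g/∂a = 6(a + 1)(a + 4); at a=-5 this is 24, so a decreases.
∂g/∂b = -12(b - 3)(b - 2)(b + 3); at b=1 this is -96, so b increases.
The a-coordinate has no critical point in that direction and runs off to infinity.

diverges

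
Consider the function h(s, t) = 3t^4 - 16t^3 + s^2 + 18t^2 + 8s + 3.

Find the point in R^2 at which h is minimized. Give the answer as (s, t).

(-4, 3)

h(s,t) separates as P(s) + Q(t) + 3, so its minimum is min P + min Q + 3.
P'(s) = 2s + 8 vanishes at s ∈ {-4}; Q'(t) = 12t(t - 3)(t - 1) vanishes at t ∈ {0, 1, 3}.
Local minima of P (where P''>0): P(-4)=-16. Local minima of Q: Q(0)=0, Q(3)=-27.
So the global minimum of h is P(-4) + Q(3) + 3 = -16 − 27 + 3 = -40, attained at (-4, 3).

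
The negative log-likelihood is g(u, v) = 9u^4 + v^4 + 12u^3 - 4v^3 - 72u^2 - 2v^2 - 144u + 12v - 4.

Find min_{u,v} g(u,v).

g(u,v) separates as P(u) + Q(v) − 4, so its minimum is min P + min Q − 4.
P'(u) = 36(u - 2)(u + 1)(u + 2) vanishes at u ∈ {-2, -1, 2}; Q'(v) = 4(v - 3)(v - 1)(v + 1) vanishes at v ∈ {-1, 1, 3}.
Local minima of P (where P''>0): P(-2)=48, P(2)=-336. Local minima of Q: Q(-1)=-9, Q(3)=-9.
So the global minimum of g is P(2) + Q(-1) − 4 = -336 − 9 − 4 = -349, attained at (2, -1).

-349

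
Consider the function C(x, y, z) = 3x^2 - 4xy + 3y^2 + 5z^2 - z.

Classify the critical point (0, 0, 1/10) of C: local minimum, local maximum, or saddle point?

local minimum

The Hessian is constant: H = [[6, -4, 0], [-4, 6, 0], [0, 0, 10]].
Leading principal minors: Δ₁ = 6, Δ₂ = 20, Δ₃ = 200.
All leading minors are positive, so H is positive definite: a local minimum.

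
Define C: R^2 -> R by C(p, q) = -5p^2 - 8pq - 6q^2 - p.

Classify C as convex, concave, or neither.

C is quadratic, so its Hessian is the constant matrix H = [[-10, -8], [-8, -12]].
det(H) = 56, tr(H) = -22.
det(H) > 0 and tr(H) < 0, so H is negative definite everywhere: concave.

concave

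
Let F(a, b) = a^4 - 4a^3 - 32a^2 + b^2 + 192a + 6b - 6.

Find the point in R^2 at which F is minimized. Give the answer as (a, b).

(-4, -3)

F(a,b) separates as P(a) + Q(b) − 6, so its minimum is min P + min Q − 6.
P'(a) = 4(a - 4)(a - 3)(a + 4) vanishes at a ∈ {-4, 3, 4}; Q'(b) = 2b + 6 vanishes at b ∈ {-3}.
Local minima of P (where P''>0): P(-4)=-768, P(4)=256. Local minima of Q: Q(-3)=-9.
So the global minimum of F is P(-4) + Q(-3) − 6 = -768 − 9 − 6 = -783, attained at (-4, -3).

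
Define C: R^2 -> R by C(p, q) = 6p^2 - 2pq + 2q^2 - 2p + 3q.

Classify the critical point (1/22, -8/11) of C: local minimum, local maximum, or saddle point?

local minimum

The Hessian of C is constant: H = [[12, -2], [-2, 4]].
det(H) = 12·4 − (-2)² = 44.
det(H) > 0 and tr(H) = 16 > 0, so H is positive definite and the point is a local minimum.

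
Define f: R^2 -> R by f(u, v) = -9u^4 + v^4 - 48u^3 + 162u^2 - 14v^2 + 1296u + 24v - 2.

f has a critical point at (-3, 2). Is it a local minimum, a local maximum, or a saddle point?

The mixed partial ∂²f/∂u∂v is 0, so the Hessian at any point is diag(f_uu, f_vv) = diag(36(-3u^2 - 8u + 9), 4(3v^2 - 7)).
At (-3, 2): H = diag(216, 20).
Both eigenvalues are positive, so H is positive definite: a local minimum.

local minimum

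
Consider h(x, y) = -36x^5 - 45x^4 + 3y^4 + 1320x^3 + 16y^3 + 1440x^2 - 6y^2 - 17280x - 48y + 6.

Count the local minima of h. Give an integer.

h separates as a function of x plus a function of y, so ∇h=0 decouples.
∂h/∂x = -180(x - 4)(x - 2)(x + 3)(x + 4) = 0 at x ∈ {-4, -3, 2, 4}; ∂h/∂y = 12(y - 1)(y + 1)(y + 4) = 0 at y ∈ {-4, -1, 1}.
The Hessian is diagonal: diag(h_xx, h_yy). Second derivatives: h_xx(-4)=8640, h_xx(-3)=-6300, h_xx(2)=10800, h_xx(4)=-20160; h_yy(-4)=180, h_yy(-1)=-72, h_yy(1)=120.
Local minima occur where both diagonal entries positive: (-4, -4), (-4, 1), (2, -4), (2, 1). Count: 4.

4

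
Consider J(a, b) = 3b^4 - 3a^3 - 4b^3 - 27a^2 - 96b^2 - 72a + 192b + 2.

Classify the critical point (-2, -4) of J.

saddle point

The mixed partial ∂²J/∂a∂b is 0, so the Hessian at any point is diag(J_aa, J_bb) = diag(-18(a + 3), 12(3b^2 - 2b - 16)).
At (-2, -4): H = diag(-18, 480).
The eigenvalues have opposite signs, so H is indefinite: a saddle point.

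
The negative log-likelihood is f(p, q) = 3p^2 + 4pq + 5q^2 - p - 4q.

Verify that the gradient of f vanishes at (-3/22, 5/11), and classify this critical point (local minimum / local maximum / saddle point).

local minimum

∇f = (6p + 4q - 1, 4p + 10q - 4); substituting (-3/22, 5/11) gives ∇f = (0, 0), so (-3/22, 5/11) is indeed a critical point.
The Hessian of f is constant: H = [[6, 4], [4, 10]].
det(H) = 6·10 − 4² = 44.
det(H) > 0 and tr(H) = 16 > 0, so H is positive definite and the point is a local minimum.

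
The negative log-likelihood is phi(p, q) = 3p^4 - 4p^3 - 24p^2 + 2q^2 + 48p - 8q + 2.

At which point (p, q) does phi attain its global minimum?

(-2, 2)

phi(p,q) separates as A(p) + B(q) + 2, so its minimum is min A + min B + 2.
A'(p) = 12(p - 2)(p - 1)(p + 2) vanishes at p ∈ {-2, 1, 2}; B'(q) = 4q - 8 vanishes at q ∈ {2}.
Local minima of A (where A''>0): A(-2)=-112, A(2)=16. Local minima of B: B(2)=-8.
So the global minimum of phi is A(-2) + B(2) + 2 = -112 − 8 + 2 = -118, attained at (-2, 2).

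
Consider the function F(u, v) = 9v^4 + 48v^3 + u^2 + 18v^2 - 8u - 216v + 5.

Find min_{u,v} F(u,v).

-152

F(u,v) separates as P(u) + Q(v) + 5, so its minimum is min P + min Q + 5.
P'(u) = 2u - 8 vanishes at u ∈ {4}; Q'(v) = 36(v - 1)(v + 2)(v + 3) vanishes at v ∈ {-3, -2, 1}.
Local minima of P (where P''>0): P(4)=-16. Local minima of Q: Q(-3)=243, Q(1)=-141.
So the global minimum of F is P(4) + Q(1) + 5 = -16 − 141 + 5 = -152, attained at (4, 1).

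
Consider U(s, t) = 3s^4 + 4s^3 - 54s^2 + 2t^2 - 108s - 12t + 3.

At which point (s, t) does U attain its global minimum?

U(s,t) separates as P(s) + Q(t) + 3, so its minimum is min P + min Q + 3.
P'(s) = 12(s - 3)(s + 1)(s + 3) vanishes at s ∈ {-3, -1, 3}; Q'(t) = 4(t - 3) vanishes at t ∈ {3}.
Local minima of P (where P''>0): P(-3)=-27, P(3)=-459. Local minima of Q: Q(3)=-18.
So the global minimum of U is P(3) + Q(3) + 3 = -459 − 18 + 3 = -474, attained at (3, 3).

(3, 3)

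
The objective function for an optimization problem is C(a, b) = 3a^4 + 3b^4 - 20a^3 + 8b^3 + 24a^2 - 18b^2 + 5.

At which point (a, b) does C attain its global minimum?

(4, -3)

C(a,b) separates as P(a) + Q(b) + 5, so its minimum is min P + min Q + 5.
P'(a) = 12a(a - 4)(a - 1) vanishes at a ∈ {0, 1, 4}; Q'(b) = 12b(b - 1)(b + 3) vanishes at b ∈ {-3, 0, 1}.
Local minima of P (where P''>0): P(0)=0, P(4)=-128. Local minima of Q: Q(-3)=-135, Q(1)=-7.
So the global minimum of C is P(4) + Q(-3) + 5 = -128 − 135 + 5 = -258, attained at (4, -3).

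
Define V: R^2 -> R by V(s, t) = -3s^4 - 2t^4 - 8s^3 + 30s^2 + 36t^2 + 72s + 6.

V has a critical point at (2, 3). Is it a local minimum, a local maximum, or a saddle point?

The mixed partial ∂²V/∂s∂t is 0, so the Hessian at any point is diag(V_ss, V_tt) = diag(12(-3s^2 - 4s + 5), 24(-t^2 + 3)).
At (2, 3): H = diag(-180, -144).
Both eigenvalues are negative, so H is negative definite: a local maximum.

local maximum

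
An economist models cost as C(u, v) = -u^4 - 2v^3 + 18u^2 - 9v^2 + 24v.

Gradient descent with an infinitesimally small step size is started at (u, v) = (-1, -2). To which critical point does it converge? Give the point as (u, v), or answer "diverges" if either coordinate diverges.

C is separable, so gradient descent decouples: u follows -∂C/∂u, v follows -∂C/∂v.
∂C/∂u = -4u(u - 3)(u + 3); at u=-1 this is -32, so u increases.
∂C/∂v = -6(v - 1)(v + 4); at v=-2 this is 36, so v decreases.
u converges to its nearest critical value 0 (a local min of the u-part); v converges to -4. The iterate converges to (0, -4).

(0, -4)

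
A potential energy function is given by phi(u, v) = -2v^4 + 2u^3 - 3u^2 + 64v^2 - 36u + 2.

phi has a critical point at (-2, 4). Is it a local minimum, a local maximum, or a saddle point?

local maximum

The mixed partial ∂²phi/∂u∂v is 0, so the Hessian at any point is diag(phi_uu, phi_vv) = diag(6(2u - 1), 8(-3v^2 + 16)).
At (-2, 4): H = diag(-30, -256).
Both eigenvalues are negative, so H is negative definite: a local maximum.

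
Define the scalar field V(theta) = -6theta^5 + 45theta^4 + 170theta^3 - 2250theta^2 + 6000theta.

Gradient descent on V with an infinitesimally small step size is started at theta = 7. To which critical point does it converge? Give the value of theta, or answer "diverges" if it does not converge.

diverges

V'(theta) = -30(theta - 5)(theta - 4)(theta - 2)(theta + 5), so V'(7) = -10800.
Gradient descent moves in the -V' direction, i.e. theta is increasing.
There is no critical point above theta=7, and V' keeps the same sign, so the iterate runs off to +∞.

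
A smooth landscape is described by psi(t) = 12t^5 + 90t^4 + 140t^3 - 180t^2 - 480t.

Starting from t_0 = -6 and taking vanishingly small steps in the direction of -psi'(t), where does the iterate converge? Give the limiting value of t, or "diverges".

psi'(t) = 60(t - 1)(t + 1)(t + 2)(t + 4), so psi'(-6) = 16800.
Gradient descent moves in the -psi' direction, i.e. t is decreasing.
There is no critical point below t=-6, and psi' keeps the same sign, so the iterate runs off to −∞.

diverges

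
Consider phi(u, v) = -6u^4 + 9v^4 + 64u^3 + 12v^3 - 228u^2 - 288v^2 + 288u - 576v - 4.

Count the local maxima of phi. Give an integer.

phi separates as a function of u plus a function of v, so ∇phi=0 decouples.
∂phi/∂u = -24(u - 4)(u - 3)(u - 1) = 0 at u ∈ {1, 3, 4}; ∂phi/∂v = 36(v - 4)(v + 1)(v + 4) = 0 at v ∈ {-4, -1, 4}.
The Hessian is diagonal: diag(phi_uu, phi_vv). Second derivatives: phi_uu(1)=-144, phi_uu(3)=48, phi_uu(4)=-72; phi_vv(-4)=864, phi_vv(-1)=-540, phi_vv(4)=1440.
Local maxima occur where both diagonal entries negative: (1, -1), (4, -1). Count: 2.

2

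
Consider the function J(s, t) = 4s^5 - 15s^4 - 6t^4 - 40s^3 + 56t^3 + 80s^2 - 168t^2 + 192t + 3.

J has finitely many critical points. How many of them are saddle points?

6

J separates as a function of s plus a function of t, so ∇J=0 decouples.
∂J/∂s = 20s(s - 4)(s - 1)(s + 2) = 0 at s ∈ {-2, 0, 1, 4}; ∂J/∂t = -24(t - 4)(t - 2)(t - 1) = 0 at t ∈ {1, 2, 4}.
The Hessian is diagonal: diag(J_ss, J_tt). Second derivatives: J_ss(-2)=-720, J_ss(0)=160, J_ss(1)=-180, J_ss(4)=1440; J_tt(1)=-72, J_tt(2)=48, J_tt(4)=-144.
Saddle points occur where the two diagonal entries have opposite signs: (-2, 2), (0, 1), (0, 4), (1, 2), (4, 1), (4, 4). Count: 6.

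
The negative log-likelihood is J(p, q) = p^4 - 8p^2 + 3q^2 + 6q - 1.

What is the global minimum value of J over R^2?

J(p,q) separates as A(p) + B(q) − 1, so its minimum is min A + min B − 1.
A'(p) = 4p(p - 2)(p + 2) vanishes at p ∈ {-2, 0, 2}; B'(q) = 6q + 6 vanishes at q ∈ {-1}.
Local minima of A (where A''>0): A(-2)=-16, A(2)=-16. Local minima of B: B(-1)=-3.
So the global minimum of J is A(-2) + B(-1) − 1 = -16 − 3 − 1 = -20, attained at (-2, -1).

-20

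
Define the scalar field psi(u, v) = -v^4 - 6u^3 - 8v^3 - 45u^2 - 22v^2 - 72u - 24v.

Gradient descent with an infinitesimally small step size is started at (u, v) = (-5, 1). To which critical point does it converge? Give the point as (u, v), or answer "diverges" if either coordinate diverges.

psi is separable, so gradient descent decouples: u follows -∂psi/∂u, v follows -∂psi/∂v.
∂psi/∂u = -18(u + 1)(u + 4); at u=-5 this is -72, so u increases.
∂psi/∂v = -4(v + 1)(v + 2)(v + 3); at v=1 this is -96, so v increases.
The v-coordinate has no critical point in that direction and runs off to infinity.

diverges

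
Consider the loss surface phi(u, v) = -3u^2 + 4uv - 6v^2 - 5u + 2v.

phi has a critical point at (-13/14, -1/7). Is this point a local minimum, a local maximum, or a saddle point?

local maximum

The Hessian of phi is constant: H = [[-6, 4], [4, -12]].
det(H) = (-6)·(-12) − 4² = 56.
det(H) > 0 and tr(H) = -18 < 0, so H is negative definite and the point is a local maximum.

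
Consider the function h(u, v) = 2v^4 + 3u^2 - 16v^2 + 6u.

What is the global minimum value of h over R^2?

h(u,v) separates as P(u) + Q(v), so its minimum is min P + min Q.
P'(u) = 6u + 6 vanishes at u ∈ {-1}; Q'(v) = 8v(v - 2)(v + 2) vanishes at v ∈ {-2, 0, 2}.
Local minima of P (where P''>0): P(-1)=-3. Local minima of Q: Q(-2)=-32, Q(2)=-32.
So the global minimum of h is P(-1) + Q(-2) = -3 − 32 = -35, attained at (-1, -2).

-35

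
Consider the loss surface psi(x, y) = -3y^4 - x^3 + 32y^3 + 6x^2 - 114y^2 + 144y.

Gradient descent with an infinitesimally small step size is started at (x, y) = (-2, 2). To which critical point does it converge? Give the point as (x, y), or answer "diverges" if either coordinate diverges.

(0, 3)

psi is separable, so gradient descent decouples: x follows -∂psi/∂x, y follows -∂psi/∂y.
∂psi/∂x = -3x(x - 4); at x=-2 this is -36, so x increases.
∂psi/∂y = -12(y - 4)(y - 3)(y - 1); at y=2 this is -24, so y increases.
x converges to its nearest critical value 0 (a local min of the x-part); y converges to 3. The iterate converges to (0, 3).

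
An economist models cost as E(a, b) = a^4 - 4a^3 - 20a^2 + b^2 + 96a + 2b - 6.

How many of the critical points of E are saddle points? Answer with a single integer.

1

E separates as a function of a plus a function of b, so ∇E=0 decouples.
∂E/∂a = 4(a - 4)(a - 2)(a + 3) = 0 at a ∈ {-3, 2, 4}; ∂E/∂b = 2(b + 1) = 0 at b ∈ {-1}.
The Hessian is diagonal: diag(E_aa, E_bb). Second derivatives: E_aa(-3)=140, E_aa(2)=-40, E_aa(4)=56; E_bb(-1)=2.
Saddle points occur where the two diagonal entries have opposite signs: (2, -1). Count: 1.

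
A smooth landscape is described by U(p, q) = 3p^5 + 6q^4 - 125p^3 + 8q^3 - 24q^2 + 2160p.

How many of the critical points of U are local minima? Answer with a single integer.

U separates as a function of p plus a function of q, so ∇U=0 decouples.
∂U/∂p = 15(p - 4)(p - 3)(p + 3)(p + 4) = 0 at p ∈ {-4, -3, 3, 4}; ∂U/∂q = 24q(q - 1)(q + 2) = 0 at q ∈ {-2, 0, 1}.
The Hessian is diagonal: diag(U_pp, U_qq). Second derivatives: U_pp(-4)=-840, U_pp(-3)=630, U_pp(3)=-630, U_pp(4)=840; U_qq(-2)=144, U_qq(0)=-48, U_qq(1)=72.
Local minima occur where both diagonal entries positive: (-3, -2), (-3, 1), (4, -2), (4, 1). Count: 4.

4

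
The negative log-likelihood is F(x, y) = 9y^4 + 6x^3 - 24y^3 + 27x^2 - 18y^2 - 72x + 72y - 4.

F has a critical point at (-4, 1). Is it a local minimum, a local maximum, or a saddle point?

local maximum

The mixed partial ∂²F/∂x∂y is 0, so the Hessian at any point is diag(F_xx, F_yy) = diag(18(2x + 3), 36(3y^2 - 4y - 1)).
At (-4, 1): H = diag(-90, -72).
Both eigenvalues are negative, so H is negative definite: a local maximum.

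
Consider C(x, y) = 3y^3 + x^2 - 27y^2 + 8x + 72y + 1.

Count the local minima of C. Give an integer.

1

C separates as a function of x plus a function of y, so ∇C=0 decouples.
∂C/∂x = 2(x + 4) = 0 at x ∈ {-4}; ∂C/∂y = 9(y - 4)(y - 2) = 0 at y ∈ {2, 4}.
The Hessian is diagonal: diag(C_xx, C_yy). Second derivatives: C_xx(-4)=2; C_yy(2)=-18, C_yy(4)=18.
Local minima occur where both diagonal entries positive: (-4, 4). Count: 1.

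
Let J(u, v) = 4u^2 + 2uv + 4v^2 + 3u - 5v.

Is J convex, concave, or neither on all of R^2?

convex

J is quadratic, so its Hessian is the constant matrix H = [[8, 2], [2, 8]].
det(H) = 60, tr(H) = 16.
det(H) > 0 and tr(H) > 0, so H is positive definite everywhere: convex.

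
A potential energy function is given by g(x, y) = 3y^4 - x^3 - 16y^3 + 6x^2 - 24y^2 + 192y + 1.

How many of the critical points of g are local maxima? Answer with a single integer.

1

g separates as a function of x plus a function of y, so ∇g=0 decouples.
∂g/∂x = -3x(x - 4) = 0 at x ∈ {0, 4}; ∂g/∂y = 12(y - 4)(y - 2)(y + 2) = 0 at y ∈ {-2, 2, 4}.
The Hessian is diagonal: diag(g_xx, g_yy). Second derivatives: g_xx(0)=12, g_xx(4)=-12; g_yy(-2)=288, g_yy(2)=-96, g_yy(4)=144.
Local maxima occur where both diagonal entries negative: (4, 2). Count: 1.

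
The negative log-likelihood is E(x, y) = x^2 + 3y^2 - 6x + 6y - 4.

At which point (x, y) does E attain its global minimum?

(3, -1)

E(x,y) separates as P(x) + Q(y) − 4, so its minimum is min P + min Q − 4.
P'(x) = 2x - 6 vanishes at x ∈ {3}; Q'(y) = 6y + 6 vanishes at y ∈ {-1}.
Local minima of P (where P''>0): P(3)=-9. Local minima of Q: Q(-1)=-3.
So the global minimum of E is P(3) + Q(-1) − 4 = -9 − 3 − 4 = -16, attained at (3, -1).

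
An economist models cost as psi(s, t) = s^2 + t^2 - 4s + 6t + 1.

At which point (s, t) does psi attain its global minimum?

(2, -3)

psi(s,t) separates as P(s) + Q(t) + 1, so its minimum is min P + min Q + 1.
P'(s) = 2s - 4 vanishes at s ∈ {2}; Q'(t) = 2(t + 3) vanishes at t ∈ {-3}.
Local minima of P (where P''>0): P(2)=-4. Local minima of Q: Q(-3)=-9.
So the global minimum of psi is P(2) + Q(-3) + 1 = -4 − 9 + 1 = -12, attained at (2, -3).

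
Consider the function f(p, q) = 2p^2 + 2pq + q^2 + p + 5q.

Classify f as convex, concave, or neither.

f is quadratic, so its Hessian is the constant matrix H = [[4, 2], [2, 2]].
det(H) = 4, tr(H) = 6.
det(H) > 0 and tr(H) > 0, so H is positive definite everywhere: convex.

convex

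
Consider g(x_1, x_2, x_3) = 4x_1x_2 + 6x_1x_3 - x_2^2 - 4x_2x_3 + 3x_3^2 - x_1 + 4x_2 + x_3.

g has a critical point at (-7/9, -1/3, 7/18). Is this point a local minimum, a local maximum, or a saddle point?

saddle point

The Hessian is constant: H = [[0, 4, 6], [4, -2, -4], [6, -4, 6]].
Leading principal minors: Δ₁ = 0, Δ₂ = -16, Δ₃ = -216.
The minors fit neither the all-positive nor the alternating-sign pattern, so H is indefinite: a saddle point.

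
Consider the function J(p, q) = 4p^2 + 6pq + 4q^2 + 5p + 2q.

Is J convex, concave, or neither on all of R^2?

J is quadratic, so its Hessian is the constant matrix H = [[8, 6], [6, 8]].
det(H) = 28, tr(H) = 16.
det(H) > 0 and tr(H) > 0, so H is positive definite everywhere: convex.

convex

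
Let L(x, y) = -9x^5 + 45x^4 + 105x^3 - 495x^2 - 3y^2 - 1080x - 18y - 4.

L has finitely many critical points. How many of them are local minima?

0

L separates as a function of x plus a function of y, so ∇L=0 decouples.
∂L/∂x = -45(x - 4)(x - 3)(x + 1)(x + 2) = 0 at x ∈ {-2, -1, 3, 4}; ∂L/∂y = -6(y + 3) = 0 at y ∈ {-3}.
The Hessian is diagonal: diag(L_xx, L_yy). Second derivatives: L_xx(-2)=1350, L_xx(-1)=-900, L_xx(3)=900, L_xx(4)=-1350; L_yy(-3)=-6.
Local minima occur where both diagonal entries positive: none. Count: 0.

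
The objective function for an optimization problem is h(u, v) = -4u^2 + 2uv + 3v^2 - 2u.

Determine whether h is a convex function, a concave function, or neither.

h is quadratic, so its Hessian is the constant matrix H = [[-8, 2], [2, 6]].
det(H) = -52, tr(H) = -2.
det(H) < 0, so H is indefinite: neither convex nor concave.

neither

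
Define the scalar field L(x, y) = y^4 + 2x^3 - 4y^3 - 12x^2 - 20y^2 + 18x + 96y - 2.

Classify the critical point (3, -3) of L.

The mixed partial ∂²L/∂x∂y is 0, so the Hessian at any point is diag(L_xx, L_yy) = diag(12(x - 2), 4(3y^2 - 6y - 10)).
At (3, -3): H = diag(12, 140).
Both eigenvalues are positive, so H is positive definite: a local minimum.

local minimum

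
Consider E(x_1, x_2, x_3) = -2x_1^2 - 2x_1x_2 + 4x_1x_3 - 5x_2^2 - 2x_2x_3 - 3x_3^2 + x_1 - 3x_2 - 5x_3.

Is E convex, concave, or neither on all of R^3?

concave

E is quadratic, so its Hessian is the constant matrix H = [[-4, -2, 4], [-2, -10, -2], [4, -2, -6]].
Leading principal minors: -4, 36, -8.
Signs alternate −, +, − ⇒ H ≺ 0 ⇒ concave.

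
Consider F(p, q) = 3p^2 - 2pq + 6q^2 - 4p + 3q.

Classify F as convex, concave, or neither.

F is quadratic, so its Hessian is the constant matrix H = [[6, -2], [-2, 12]].
det(H) = 68, tr(H) = 18.
det(H) > 0 and tr(H) > 0, so H is positive definite everywhere: convex.

convex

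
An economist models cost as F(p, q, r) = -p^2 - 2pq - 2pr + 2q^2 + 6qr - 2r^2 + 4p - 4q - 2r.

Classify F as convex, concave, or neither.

neither

F is quadratic, so its Hessian is the constant matrix H = [[-2, -2, -2], [-2, 4, 6], [-2, 6, -4]].
Leading principal minors: -2, -12, 152.
Neither pattern holds ⇒ H is indefinite ⇒ neither convex nor concave.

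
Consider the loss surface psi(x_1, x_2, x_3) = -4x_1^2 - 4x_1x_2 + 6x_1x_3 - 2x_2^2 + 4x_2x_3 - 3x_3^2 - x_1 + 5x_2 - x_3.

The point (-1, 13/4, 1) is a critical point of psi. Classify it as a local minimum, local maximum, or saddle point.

The Hessian is constant: H = [[-8, -4, 6], [-4, -4, 4], [6, 4, -6]].
Leading principal minors: Δ₁ = -8, Δ₂ = 16, Δ₃ = -16.
The minors alternate sign starting negative (−, +, −), so H is negative definite: a local maximum.

local maximum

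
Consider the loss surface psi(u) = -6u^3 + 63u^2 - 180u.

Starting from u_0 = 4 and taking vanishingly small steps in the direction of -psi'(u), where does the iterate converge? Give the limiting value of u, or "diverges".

psi'(u) = -18(u - 5)(u - 2), so psi'(4) = 36.
Gradient descent moves in the -psi' direction, i.e. u is decreasing.
The nearest critical point in that direction is u = 2, where psi'' = 54 > 0 (a local minimum). The iterate converges there.

2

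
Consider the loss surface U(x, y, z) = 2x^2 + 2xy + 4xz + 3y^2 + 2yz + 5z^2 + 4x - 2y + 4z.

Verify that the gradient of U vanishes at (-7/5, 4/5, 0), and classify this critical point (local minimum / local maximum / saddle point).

local minimum

∇U = (4x + 2y + 4z + 4, 2x + 6y + 2z - 2, 4x + 2y + 10z + 4); substituting (-7/5, 4/5, 0) gives ∇U = (0, 0, 0), so (-7/5, 4/5, 0) is indeed a critical point.
The Hessian is constant: H = [[4, 2, 4], [2, 6, 2], [4, 2, 10]].
Leading principal minors: Δ₁ = 4, Δ₂ = 20, Δ₃ = 120.
All leading minors are positive, so H is positive definite: a local minimum.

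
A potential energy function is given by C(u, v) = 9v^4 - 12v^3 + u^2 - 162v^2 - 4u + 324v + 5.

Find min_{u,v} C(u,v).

-1376

C(u,v) separates as P(u) + Q(v) + 5, so its minimum is min P + min Q + 5.
P'(u) = 2u - 4 vanishes at u ∈ {2}; Q'(v) = 36(v - 3)(v - 1)(v + 3) vanishes at v ∈ {-3, 1, 3}.
Local minima of P (where P''>0): P(2)=-4. Local minima of Q: Q(-3)=-1377, Q(3)=-81.
So the global minimum of C is P(2) + Q(-3) + 5 = -4 − 1377 + 5 = -1376, attained at (2, -3).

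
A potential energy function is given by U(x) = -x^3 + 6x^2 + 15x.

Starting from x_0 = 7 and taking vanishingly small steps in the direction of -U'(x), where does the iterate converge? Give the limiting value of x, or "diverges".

diverges

U'(x) = -3(x - 5)(x + 1), so U'(7) = -48.
Gradient descent moves in the -U' direction, i.e. x is increasing.
There is no critical point above x=7, and U' keeps the same sign, so the iterate runs off to +∞.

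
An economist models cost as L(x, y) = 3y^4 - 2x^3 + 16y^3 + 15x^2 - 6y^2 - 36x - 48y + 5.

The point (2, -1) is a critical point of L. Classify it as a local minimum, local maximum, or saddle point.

saddle point

The mixed partial ∂²L/∂x∂y is 0, so the Hessian at any point is diag(L_xx, L_yy) = diag(6(-2x + 5), 12(3y^2 + 8y - 1)).
At (2, -1): H = diag(6, -72).
The eigenvalues have opposite signs, so H is indefinite: a saddle point.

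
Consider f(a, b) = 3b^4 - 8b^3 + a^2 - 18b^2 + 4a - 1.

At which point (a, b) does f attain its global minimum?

(-2, 3)

f(a,b) separates as P(a) + Q(b) − 1, so its minimum is min P + min Q − 1.
P'(a) = 2a + 4 vanishes at a ∈ {-2}; Q'(b) = 12b(b - 3)(b + 1) vanishes at b ∈ {-1, 0, 3}.
Local minima of P (where P''>0): P(-2)=-4. Local minima of Q: Q(-1)=-7, Q(3)=-135.
So the global minimum of f is P(-2) + Q(3) − 1 = -4 − 135 − 1 = -140, attained at (-2, 3).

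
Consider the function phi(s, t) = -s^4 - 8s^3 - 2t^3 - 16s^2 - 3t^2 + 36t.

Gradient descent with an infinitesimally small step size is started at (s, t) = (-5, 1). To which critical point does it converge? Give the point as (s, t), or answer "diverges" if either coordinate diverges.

diverges

phi is separable, so gradient descent decouples: s follows -∂phi/∂s, t follows -∂phi/∂t.
∂phi/∂s = -4s(s + 2)(s + 4); at s=-5 this is 60, so s decreases.
∂phi/∂t = -6(t - 2)(t + 3); at t=1 this is 24, so t decreases.
The s-coordinate has no critical point in that direction and runs off to infinity.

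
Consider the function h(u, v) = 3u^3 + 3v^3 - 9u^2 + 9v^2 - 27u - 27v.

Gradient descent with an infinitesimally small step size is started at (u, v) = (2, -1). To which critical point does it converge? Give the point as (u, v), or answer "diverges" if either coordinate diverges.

h is separable, so gradient descent decouples: u follows -∂h/∂u, v follows -∂h/∂v.
∂h/∂u = 9(u - 3)(u + 1); at u=2 this is -27, so u increases.
∂h/∂v = 9(v - 1)(v + 3); at v=-1 this is -36, so v increases.
u converges to its nearest critical value 3 (a local min of the u-part); v converges to 1. The iterate converges to (3, 1).

(3, 1)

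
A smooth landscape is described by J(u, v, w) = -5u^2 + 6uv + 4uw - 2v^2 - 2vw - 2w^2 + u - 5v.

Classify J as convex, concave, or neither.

concave

J is quadratic, so its Hessian is the constant matrix H = [[-10, 6, 4], [6, -4, -2], [4, -2, -4]].
Leading principal minors: -10, 4, -8.
Signs alternate −, +, − ⇒ H ≺ 0 ⇒ concave.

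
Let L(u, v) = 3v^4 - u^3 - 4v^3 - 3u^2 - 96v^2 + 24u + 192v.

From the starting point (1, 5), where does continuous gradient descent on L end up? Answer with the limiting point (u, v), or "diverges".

L is separable, so gradient descent decouples: u follows -∂L/∂u, v follows -∂L/∂v.
∂L/∂u = -3(u - 2)(u + 4); at u=1 this is 15, so u decreases.
∂L/∂v = 12(v - 4)(v - 1)(v + 4); at v=5 this is 432, so v decreases.
u converges to its nearest critical value -4 (a local min of the u-part); v converges to 4. The iterate converges to (-4, 4).

(-4, 4)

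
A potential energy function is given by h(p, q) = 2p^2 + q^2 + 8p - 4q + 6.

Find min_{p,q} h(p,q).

h(p,q) separates as A(p) + B(q) + 6, so its minimum is min A + min B + 6.
A'(p) = 4p + 8 vanishes at p ∈ {-2}; B'(q) = 2q - 4 vanishes at q ∈ {2}.
Local minima of A (where A''>0): A(-2)=-8. Local minima of B: B(2)=-4.
So the global minimum of h is A(-2) + B(2) + 6 = -8 − 4 + 6 = -6, attained at (-2, 2).

-6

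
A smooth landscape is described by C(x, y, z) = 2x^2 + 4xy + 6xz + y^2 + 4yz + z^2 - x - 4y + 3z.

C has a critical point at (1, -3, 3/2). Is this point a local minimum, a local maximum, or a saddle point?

saddle point

The Hessian is constant: H = [[4, 4, 6], [4, 2, 4], [6, 4, 2]].
Leading principal minors: Δ₁ = 4, Δ₂ = -8, Δ₃ = 40.
The minors fit neither the all-positive nor the alternating-sign pattern, so H is indefinite: a saddle point.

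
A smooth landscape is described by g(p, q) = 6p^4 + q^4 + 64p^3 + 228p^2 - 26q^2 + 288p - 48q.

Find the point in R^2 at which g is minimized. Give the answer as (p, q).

g(p,q) separates as A(p) + B(q), so its minimum is min A + min B.
A'(p) = 24(p + 1)(p + 3)(p + 4) vanishes at p ∈ {-4, -3, -1}; B'(q) = 4(q - 4)(q + 1)(q + 3) vanishes at q ∈ {-3, -1, 4}.
Local minima of A (where A''>0): A(-4)=-64, A(-1)=-118. Local minima of B: B(-3)=-9, B(4)=-352.
So the global minimum of g is A(-1) + B(4) = -118 − 352 = -470, attained at (-1, 4).

(-1, 4)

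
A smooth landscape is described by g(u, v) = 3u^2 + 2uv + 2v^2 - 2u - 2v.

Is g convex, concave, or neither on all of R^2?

g is quadratic, so its Hessian is the constant matrix H = [[6, 2], [2, 4]].
det(H) = 20, tr(H) = 10.
det(H) > 0 and tr(H) > 0, so H is positive definite everywhere: convex.

convex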